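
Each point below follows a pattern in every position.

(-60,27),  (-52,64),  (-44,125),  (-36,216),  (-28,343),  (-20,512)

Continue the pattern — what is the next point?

(-12,729)

First component — +8 each step: -60, -52, -44, -36, -28, -20 → -12.
Second component: 27, 64, 125, 216, 343, 512 → 729 (perfect cubes: 3³, 4³, 5³, …).
Putting it together: (-12,729).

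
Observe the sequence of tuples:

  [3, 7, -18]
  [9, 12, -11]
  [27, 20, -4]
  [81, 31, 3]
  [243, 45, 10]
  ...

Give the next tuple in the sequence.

[729, 62, 17]

First entry: ×3 each step, so 3, 9, 27, 81, 243 → 729.
Second entry: differences are 5, 8, 11, … (increasing by 3 each time), so 7, 12, 20, 31, 45 → 62.
Third entry — +7 each step: -18, -11, -4, 3, 10 → 17.
Combining the parts gives [729, 62, 17].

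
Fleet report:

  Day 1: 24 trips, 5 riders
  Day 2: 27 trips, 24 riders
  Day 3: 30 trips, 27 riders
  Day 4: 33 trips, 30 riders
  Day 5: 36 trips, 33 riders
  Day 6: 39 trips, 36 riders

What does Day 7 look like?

42 trips, 39 riders

Trips — +3 each step: 24, 27, 30, 33, 36, 39 → 42.
Riders: always the previous value of the trips; 5, 24, 27, 30, 33, 36 → 39.
Putting it together: 42 trips, 39 riders.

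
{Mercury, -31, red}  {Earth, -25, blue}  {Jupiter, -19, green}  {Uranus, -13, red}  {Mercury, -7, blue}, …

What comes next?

Planet: Mercury, Earth, Jupiter, Uranus, Mercury → Earth (repeats Mercury → Earth → Jupiter → Uranus).
Second entry goes -31, -25, -19, -13, -7 → -1 (+6 each step).
For the colour, repeats red → blue → green: red, blue, green, red, blue → green.
Combining the parts gives {Earth, -1, green}.

{Earth, -1, green}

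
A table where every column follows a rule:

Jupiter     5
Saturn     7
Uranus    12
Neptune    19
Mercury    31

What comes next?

Venus  50

Planet goes Jupiter, Saturn, Uranus, Neptune, Mercury → Venus (runs through the planets Mercury→Neptune).
Second component goes 5, 7, 12, 19, 31 → 50 (each term is the sum of the two before it).
So the next row is Venus  50.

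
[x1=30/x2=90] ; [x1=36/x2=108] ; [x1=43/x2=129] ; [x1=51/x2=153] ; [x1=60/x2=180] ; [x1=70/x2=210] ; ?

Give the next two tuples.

[x1=81/x2=243], [x1=93/x2=279]

X1: 30, 36, 43, 51, 60, 70 → 81 → 93 (differences are 6, 7, 8, … (increasing by 1 each time)).
X2: always 3 × the x1, so 90, 108, 129, 153, 180, 210 → 243 → 279.
So the next two tuples are [x1=81/x2=243] and [x1=93/x2=279].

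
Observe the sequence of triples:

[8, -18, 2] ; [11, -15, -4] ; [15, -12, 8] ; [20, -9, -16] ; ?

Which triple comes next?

[26, -6, 32]

First slot: 8, 11, 15, 20 → 26 (differences are 3, 4, 5, … (increasing by 1 each time)).
Second slot: -18, -15, -12, -9 → -6 (+3 each step).
Third slot — ×(-2) each step: 2, -4, 8, -16 → 32.
Combining the parts gives [26, -6, 32].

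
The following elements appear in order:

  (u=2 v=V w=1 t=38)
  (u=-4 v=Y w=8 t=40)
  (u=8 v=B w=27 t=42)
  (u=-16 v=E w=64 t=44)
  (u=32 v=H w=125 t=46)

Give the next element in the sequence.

(u=-64 v=K w=216 t=48)

U: ×(-2) each step, so 2, -4, 8, -16, 32 → -64.
V: V, Y, B, E, H → K (letters move forward 3 places in the alphabet, wrapping Z→A).
W: perfect cubes: 1³, 2³, 3³, …; 1, 8, 27, 64, 125 → 216.
T: +2 each step, so 38, 40, 42, 44, 46 → 48.
Combining the parts gives (u=-64 v=K w=216 t=48).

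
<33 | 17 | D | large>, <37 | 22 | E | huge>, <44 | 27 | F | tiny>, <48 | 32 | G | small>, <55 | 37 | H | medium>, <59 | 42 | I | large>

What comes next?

First value: alternating steps +4, +7, +4, +7, …, so 33, 37, 44, 48, 55, 59 → 66.
Second value: +5 each step, so 17, 22, 27, 32, 37, 42 → 47.
Letter: letters move forward 1 place in the alphabet; D, E, F, G, H, I → J.
Size — repeats large → huge → tiny → small → medium: large, huge, tiny, small, medium, large → huge.
So the next term is <66 | 47 | J | huge>.

<66 | 47 | J | huge>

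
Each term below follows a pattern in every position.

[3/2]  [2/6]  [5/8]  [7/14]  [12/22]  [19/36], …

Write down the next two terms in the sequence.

First entry: each term is the sum of the two before it, so 3, 2, 5, 7, 12, 19 → 31 → 50.
Second entry — each term is the sum of the two before it: 2, 6, 8, 14, 22, 36 → 58 → 94.
Putting the parts together: [31/58] and then [50/94].

[31/58], [50/94]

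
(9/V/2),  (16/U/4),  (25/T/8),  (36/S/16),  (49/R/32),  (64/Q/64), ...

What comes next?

(81/P/128)

For the first slot, perfect squares: 3², 4², 5², …: 9, 16, 25, 36, 49, 64 → 81.
Letter — letters move back 1 place in the alphabet: V, U, T, S, R, Q → P.
Third slot: ×2 each step; 2, 4, 8, 16, 32, 64 → 128.
So the next element is (81/P/128).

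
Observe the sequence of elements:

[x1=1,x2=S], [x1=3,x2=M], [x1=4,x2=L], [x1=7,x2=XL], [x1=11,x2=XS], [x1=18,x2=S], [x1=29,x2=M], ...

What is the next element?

[x1=47,x2=L]

X1: 1, 3, 4, 7, 11, 18, 29 → 47 (each term is the sum of the two before it).
X2 goes S, M, L, XL, XS, S, M → L (repeats S → M → L → XL → XS).
So the next element is [x1=47,x2=L].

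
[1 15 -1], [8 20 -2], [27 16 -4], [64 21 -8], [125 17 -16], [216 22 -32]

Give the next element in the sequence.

First component: 1, 8, 27, 64, 125, 216 → 343 (perfect cubes: 1³, 2³, 3³, …).
For the second component, alternating steps +5, −4, +5, −4, …: 15, 20, 16, 21, 17, 22 → 18.
Third component — ×2 each step: -1, -2, -4, -8, -16, -32 → -64.
Combining the parts gives [343 18 -64].

[343 18 -64]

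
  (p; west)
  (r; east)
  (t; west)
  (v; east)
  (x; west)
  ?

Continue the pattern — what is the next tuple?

Letter — letters move forward 2 places in the alphabet: p, r, t, v, x → z.
Direction: alternates west ↔ east; west, east, west, east, west → east.
Combining the parts gives (z; east).

(z; east)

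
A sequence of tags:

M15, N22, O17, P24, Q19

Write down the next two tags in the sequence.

Letter — letters move forward 1 place in the alphabet: M, N, O, P, Q → R → S.
Second component — alternating steps +7, −5, +7, −5, …: 15, 22, 17, 24, 19 → 26 → 21.
So the next two tags are R26 and S21.

R26, S21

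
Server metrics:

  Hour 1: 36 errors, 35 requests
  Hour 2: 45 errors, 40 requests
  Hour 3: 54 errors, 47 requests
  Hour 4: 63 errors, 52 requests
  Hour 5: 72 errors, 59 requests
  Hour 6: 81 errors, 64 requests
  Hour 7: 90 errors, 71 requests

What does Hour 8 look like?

99 errors, 76 requests

For the errors, +9 each step: 36, 45, 54, 63, 72, 81, 90 → 99.
Requests — alternating steps +5, +7, +5, +7, …: 35, 40, 47, 52, 59, 64, 71 → 76.
Combining the parts gives 99 errors, 76 requests.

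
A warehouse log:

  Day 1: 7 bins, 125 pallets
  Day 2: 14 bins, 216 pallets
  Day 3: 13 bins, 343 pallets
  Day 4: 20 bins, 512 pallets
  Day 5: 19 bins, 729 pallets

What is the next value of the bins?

26

Bins — alternating steps +7, −1, +7, −1, …: 7, 14, 13, 20, 19 → 26.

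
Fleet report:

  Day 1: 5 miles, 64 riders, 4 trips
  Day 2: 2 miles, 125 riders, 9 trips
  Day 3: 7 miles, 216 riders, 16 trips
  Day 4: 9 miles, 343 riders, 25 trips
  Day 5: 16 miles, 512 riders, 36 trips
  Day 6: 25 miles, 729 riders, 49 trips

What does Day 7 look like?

41 miles, 1000 riders, 64 trips

Miles: 5, 2, 7, 9, 16, 25 → 41 (each term is the sum of the two before it).
Riders: perfect cubes: 4³, 5³, 6³, …, so 64, 125, 216, 343, 512, 729 → 1000.
Trips: perfect squares: 2², 3², 4², …, so 4, 9, 16, 25, 36, 49 → 64.
Putting it together: 41 miles, 1000 riders, 64 trips.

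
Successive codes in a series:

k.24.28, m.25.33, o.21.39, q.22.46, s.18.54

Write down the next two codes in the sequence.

For the letter, letters move forward 2 places in the alphabet: k, m, o, q, s → u → w.
Second component: alternating steps +1, −4, +1, −4, …; 24, 25, 21, 22, 18 → 19 → 15.
Third component: differences are 5, 6, 7, … (increasing by 1 each time); 28, 33, 39, 46, 54 → 63 → 73.
So the next two codes are u.19.63 and w.15.73.

u.19.63 then w.15.73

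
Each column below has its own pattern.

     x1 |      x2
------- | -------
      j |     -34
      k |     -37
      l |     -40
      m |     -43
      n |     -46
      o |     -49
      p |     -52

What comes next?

q  -55

Column x1 goes j, k, l, m, n, o, p → q (letters move forward 1 place in the alphabet).
Column x2 goes -34, -37, -40, -43, -46, -49, -52 → -55 (−3 each step).
Putting it together: q  -55.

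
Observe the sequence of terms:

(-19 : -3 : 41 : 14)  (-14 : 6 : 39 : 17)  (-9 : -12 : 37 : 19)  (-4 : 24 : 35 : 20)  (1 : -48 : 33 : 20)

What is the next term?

(6 : 96 : 31 : 19)

For the first value, +5 each step: -19, -14, -9, -4, 1 → 6.
For the second value, ×(-2) each step: -3, 6, -12, 24, -48 → 96.
Third value: −2 each step, so 41, 39, 37, 35, 33 → 31.
Fourth value — differences are 3, 2, 1, … (decreasing by 1 each time): 14, 17, 19, 20, 20 → 19.
Combining the parts gives (6 : 96 : 31 : 19).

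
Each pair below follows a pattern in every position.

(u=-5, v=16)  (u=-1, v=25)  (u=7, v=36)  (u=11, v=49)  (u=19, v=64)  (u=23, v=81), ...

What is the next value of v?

100

V: perfect squares: 4², 5², 6², …, so 16, 25, 36, 49, 64, 81 → 100.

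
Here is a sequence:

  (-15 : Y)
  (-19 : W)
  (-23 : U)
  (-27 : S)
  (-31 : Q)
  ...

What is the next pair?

First coordinate — −4 each step: -15, -19, -23, -27, -31 → -35.
Letter: letters move back 2 places in the alphabet; Y, W, U, S, Q → O.
So the next pair is (-35 : O).

(-35 : O)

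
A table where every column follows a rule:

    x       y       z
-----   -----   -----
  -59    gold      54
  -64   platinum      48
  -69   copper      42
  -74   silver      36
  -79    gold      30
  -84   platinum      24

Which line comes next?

-89  copper  18

Column x: −5 each step; -59, -64, -69, -74, -79, -84 → -89.
Column y goes gold, platinum, copper, silver, gold, platinum → copper (repeats gold → platinum → copper → silver).
Column z: −6 each step; 54, 48, 42, 36, 30, 24 → 18.
Putting it together: -89  copper  18.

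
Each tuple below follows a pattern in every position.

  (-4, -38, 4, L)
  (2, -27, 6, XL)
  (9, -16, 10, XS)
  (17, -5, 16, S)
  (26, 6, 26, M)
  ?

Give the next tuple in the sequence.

First entry: -4, 2, 9, 17, 26 → 36 (differences are 6, 7, 8, … (increasing by 1 each time)).
Second entry: +11 each step; -38, -27, -16, -5, 6 → 17.
Third entry goes 4, 6, 10, 16, 26 → 42 (each term is the sum of the two before it).
For the size, runs through clothing sizes XS→XL: L, XL, XS, S, M → L.
Putting it together: (36, 17, 42, L).

(36, 17, 42, L)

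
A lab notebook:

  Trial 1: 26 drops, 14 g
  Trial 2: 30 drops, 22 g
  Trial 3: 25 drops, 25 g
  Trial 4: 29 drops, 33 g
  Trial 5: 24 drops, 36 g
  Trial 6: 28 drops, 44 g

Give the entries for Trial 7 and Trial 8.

Drops: alternating steps +4, −5, +4, −5, …, so 26, 30, 25, 29, 24, 28 → 23 → 27.
G: 14, 22, 25, 33, 36, 44 → 47 → 55 (alternating steps +8, +3, +8, +3, …).
So the next two rows are 23 drops, 47 g and 27 drops, 55 g.

23 drops, 47 g; 27 drops, 55 g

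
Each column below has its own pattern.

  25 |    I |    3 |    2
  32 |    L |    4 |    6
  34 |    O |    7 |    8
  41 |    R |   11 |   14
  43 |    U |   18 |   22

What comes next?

50  X  29  36

First component: alternating steps +7, +2, +7, +2, …, so 25, 32, 34, 41, 43 → 50.
Letter: letters move forward 3 places in the alphabet, so I, L, O, R, U → X.
Third component goes 3, 4, 7, 11, 18 → 29 (each term is the sum of the two before it).
Fourth component: each term is the sum of the two before it; 2, 6, 8, 14, 22 → 36.
So the next row is 50  X  29  36.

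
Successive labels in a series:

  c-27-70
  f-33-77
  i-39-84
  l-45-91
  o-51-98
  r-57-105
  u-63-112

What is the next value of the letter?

x

Letter — letters move forward 3 places in the alphabet: c, f, i, l, o, r, u → x.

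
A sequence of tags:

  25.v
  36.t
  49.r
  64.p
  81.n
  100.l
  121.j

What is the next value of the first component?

144

First component — perfect squares: 5², 6², 7², …: 25, 36, 49, 64, 81, 100, 121 → 144.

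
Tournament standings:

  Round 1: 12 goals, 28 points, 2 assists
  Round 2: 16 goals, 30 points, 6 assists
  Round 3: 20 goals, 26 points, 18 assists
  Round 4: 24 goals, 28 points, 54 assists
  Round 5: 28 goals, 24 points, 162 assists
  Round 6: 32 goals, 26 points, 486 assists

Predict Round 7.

36 goals, 22 points, 1458 assists

Goals: +4 each step, so 12, 16, 20, 24, 28, 32 → 36.
Points: alternating steps +2, −4, +2, −4, …; 28, 30, 26, 28, 24, 26 → 22.
Assists: ×3 each step; 2, 6, 18, 54, 162, 486 → 1458.
Putting it together: 36 goals, 22 points, 1458 assists.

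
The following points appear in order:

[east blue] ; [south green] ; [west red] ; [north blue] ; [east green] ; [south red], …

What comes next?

For the direction, repeats east → south → west → north: east, south, west, north, east, south → west.
Colour: repeats blue → green → red, so blue, green, red, blue, green, red → blue.
Putting it together: [west blue].

[west blue]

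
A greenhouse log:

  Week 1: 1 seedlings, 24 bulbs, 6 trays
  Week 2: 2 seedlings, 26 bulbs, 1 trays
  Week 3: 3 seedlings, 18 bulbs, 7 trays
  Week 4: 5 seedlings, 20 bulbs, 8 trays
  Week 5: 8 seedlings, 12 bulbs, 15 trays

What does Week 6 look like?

For the seedlings, each term is the sum of the two before it: 1, 2, 3, 5, 8 → 13.
Bulbs — alternating steps +2, −8, +2, −8, …: 24, 26, 18, 20, 12 → 14.
Trays goes 6, 1, 7, 8, 15 → 23 (each term is the sum of the two before it).
So the next row is 13 seedlings, 14 bulbs, 23 trays.

13 seedlings, 14 bulbs, 23 trays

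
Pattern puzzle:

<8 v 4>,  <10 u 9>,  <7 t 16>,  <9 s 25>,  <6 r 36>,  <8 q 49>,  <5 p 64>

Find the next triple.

<7 o 81>

For the first component, alternating steps +2, −3, +2, −3, …: 8, 10, 7, 9, 6, 8, 5 → 7.
Letter goes v, u, t, s, r, q, p → o (letters move back 1 place in the alphabet).
Third component: perfect squares: 2², 3², 4², …; 4, 9, 16, 25, 36, 49, 64 → 81.
So the next triple is <7 o 81>.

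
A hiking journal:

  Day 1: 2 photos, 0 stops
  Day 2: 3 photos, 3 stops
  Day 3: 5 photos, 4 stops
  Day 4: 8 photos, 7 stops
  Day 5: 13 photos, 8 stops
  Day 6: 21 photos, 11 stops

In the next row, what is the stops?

Stops: alternating steps +3, +1, +3, +1, …, so 0, 3, 4, 7, 8, 11 → 12.

12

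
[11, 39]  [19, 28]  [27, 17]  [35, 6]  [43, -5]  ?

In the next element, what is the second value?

For the second value, −11 each step: 39, 28, 17, 6, -5 → -16.

-16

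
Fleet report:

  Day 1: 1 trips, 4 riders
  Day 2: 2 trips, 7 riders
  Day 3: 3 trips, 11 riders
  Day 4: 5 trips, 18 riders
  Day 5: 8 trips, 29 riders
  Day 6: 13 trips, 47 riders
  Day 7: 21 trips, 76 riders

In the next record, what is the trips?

Trips — each term is the sum of the two before it: 1, 2, 3, 5, 8, 13, 21 → 34.
Riders: 4, 7, 11, 18, 29, 47, 76 → 123 (each term is the sum of the two before it).

34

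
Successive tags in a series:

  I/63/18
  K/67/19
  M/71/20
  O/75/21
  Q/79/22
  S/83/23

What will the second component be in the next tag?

87

Second component — +4 each step: 63, 67, 71, 75, 79, 83 → 87.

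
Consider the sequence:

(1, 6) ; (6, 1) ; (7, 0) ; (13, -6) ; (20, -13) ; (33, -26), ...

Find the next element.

First value: each term is the sum of the two before it, so 1, 6, 7, 13, 20, 33 → 53.
Second value — together with the first value always sums to 7: 6, 1, 0, -6, -13, -26 → -46.
Putting it together: (53, -46).

(53, -46)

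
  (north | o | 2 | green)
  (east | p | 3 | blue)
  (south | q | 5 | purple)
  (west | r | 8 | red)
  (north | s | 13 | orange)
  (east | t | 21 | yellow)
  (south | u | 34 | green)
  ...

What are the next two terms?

(west | v | 55 | blue), (north | w | 89 | purple)

Direction: north, east, south, west, north, east, south → west → north (repeats north → east → south → west).
Letter: o, p, q, r, s, t, u → v → w (letters move forward 1 place in the alphabet).
Third entry — each term is the sum of the two before it: 2, 3, 5, 8, 13, 21, 34 → 55 → 89.
Colour — repeats green → blue → purple → red → orange → yellow: green, blue, purple, red, orange, yellow, green → blue → purple.
Putting the parts together: (west | v | 55 | blue) and then (north | w | 89 | purple).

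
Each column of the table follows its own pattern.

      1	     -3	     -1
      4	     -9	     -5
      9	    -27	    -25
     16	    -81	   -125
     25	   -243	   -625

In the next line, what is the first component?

36

First component: 1, 4, 9, 16, 25 → 36 (differences are 3, 5, 7, … (increasing by 2 each time)).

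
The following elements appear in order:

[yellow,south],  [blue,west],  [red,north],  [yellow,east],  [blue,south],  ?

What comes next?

Colour — repeats yellow → blue → red: yellow, blue, red, yellow, blue → red.
Direction goes south, west, north, east, south → west (repeats south → west → north → east).
Combining the parts gives [red,west].

[red,west]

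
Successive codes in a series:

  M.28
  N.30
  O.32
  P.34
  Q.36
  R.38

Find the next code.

Letter: M, N, O, P, Q, R → S (letters move forward 1 place in the alphabet).
Second component — +2 each step: 28, 30, 32, 34, 36, 38 → 40.
Combining the parts gives S.40.

S.40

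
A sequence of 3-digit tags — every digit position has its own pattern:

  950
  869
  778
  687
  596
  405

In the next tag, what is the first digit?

First digit goes 9, 8, 7, 6, 5, 4 → 3 (−1 each step, mod 10).

3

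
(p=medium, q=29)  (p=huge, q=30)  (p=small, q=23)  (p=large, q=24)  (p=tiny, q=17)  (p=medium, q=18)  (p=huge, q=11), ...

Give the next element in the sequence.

P goes medium, huge, small, large, tiny, medium, huge → small (repeats medium → huge → small → large → tiny).
Q goes 29, 30, 23, 24, 17, 18, 11 → 12 (alternating steps +1, −7, +1, −7, …).
So the next element is (p=small, q=12).

(p=small, q=12)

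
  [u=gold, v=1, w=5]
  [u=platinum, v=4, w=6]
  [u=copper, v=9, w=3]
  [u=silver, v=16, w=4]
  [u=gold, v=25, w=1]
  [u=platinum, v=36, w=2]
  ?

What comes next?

[u=copper, v=49, w=-1]

U: gold, platinum, copper, silver, gold, platinum → copper (repeats gold → platinum → copper → silver).
For the v, perfect squares: 1², 2², 3², …: 1, 4, 9, 16, 25, 36 → 49.
W: alternating steps +1, −3, +1, −3, …; 5, 6, 3, 4, 1, 2 → -1.
So the next tuple is [u=copper, v=49, w=-1].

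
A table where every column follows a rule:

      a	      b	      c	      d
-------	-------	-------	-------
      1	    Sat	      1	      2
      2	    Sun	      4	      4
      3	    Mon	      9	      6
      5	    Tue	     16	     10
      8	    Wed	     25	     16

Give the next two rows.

Column a: each term is the sum of the two before it; 1, 2, 3, 5, 8 → 13 → 21.
Column b: Sat, Sun, Mon, Tue, Wed → Thu → Fri (runs through the weekdays Mon→Sun).
Column c goes 1, 4, 9, 16, 25 → 36 → 49 (perfect squares: 1², 2², 3², …).
Column d — always 2 × the column a: 2, 4, 6, 10, 16 → 26 → 42.
So the next two rows are 13  Thu  36  26 and 21  Fri  49  42.

13  Thu  36  26; 21  Fri  49  42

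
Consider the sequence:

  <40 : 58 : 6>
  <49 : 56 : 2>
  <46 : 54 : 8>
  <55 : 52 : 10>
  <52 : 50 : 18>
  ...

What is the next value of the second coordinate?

48

First coordinate: alternating steps +9, −3, +9, −3, …, so 40, 49, 46, 55, 52 → 61.
Second coordinate — −2 each step: 58, 56, 54, 52, 50 → 48.
Third coordinate: each term is the sum of the two before it, so 6, 2, 8, 10, 18 → 28.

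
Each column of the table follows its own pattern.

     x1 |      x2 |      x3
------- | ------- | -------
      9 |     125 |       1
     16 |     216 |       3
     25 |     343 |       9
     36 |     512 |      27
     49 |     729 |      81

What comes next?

Column x1 goes 9, 16, 25, 36, 49 → 64 (perfect squares: 3², 4², 5², …).
For the column x2, perfect cubes: 5³, 6³, 7³, …: 125, 216, 343, 512, 729 → 1000.
Column x3: 1, 3, 9, 27, 81 → 243 (×3 each step).
Putting it together: 64  1000  243.

64  1000  243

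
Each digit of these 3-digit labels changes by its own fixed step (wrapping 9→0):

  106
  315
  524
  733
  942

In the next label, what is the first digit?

First digit goes 1, 3, 5, 7, 9 → 1 (+2 each step, mod 10).

1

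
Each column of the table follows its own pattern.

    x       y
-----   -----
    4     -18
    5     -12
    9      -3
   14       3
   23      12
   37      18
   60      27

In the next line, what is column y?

33

Column y: alternating steps +6, +9, +6, +9, …, so -18, -12, -3, 3, 12, 18, 27 → 33.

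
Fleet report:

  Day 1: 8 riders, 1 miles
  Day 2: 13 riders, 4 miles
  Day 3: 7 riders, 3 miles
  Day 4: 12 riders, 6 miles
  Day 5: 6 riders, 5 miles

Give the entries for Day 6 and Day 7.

11 riders, 8 miles; 5 riders, 7 miles

Riders: 8, 13, 7, 12, 6 → 11 → 5 (alternating steps +5, −6, +5, −6, …).
Miles: alternating steps +3, −1, +3, −1, …; 1, 4, 3, 6, 5 → 8 → 7.
Putting the parts together: 11 riders, 8 miles and then 5 riders, 7 miles.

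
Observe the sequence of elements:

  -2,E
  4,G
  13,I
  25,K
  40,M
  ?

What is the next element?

First component — differences are 6, 9, 12, … (increasing by 3 each time): -2, 4, 13, 25, 40 → 58.
Letter: letters move forward 2 places in the alphabet; E, G, I, K, M → O.
So the next element is 58,O.

58,O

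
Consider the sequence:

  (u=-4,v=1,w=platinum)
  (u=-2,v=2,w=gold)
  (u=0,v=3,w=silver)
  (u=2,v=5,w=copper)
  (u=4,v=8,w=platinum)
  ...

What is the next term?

For the u, +2 each step: -4, -2, 0, 2, 4 → 6.
V goes 1, 2, 3, 5, 8 → 13 (each term is the sum of the two before it).
W: repeats platinum → gold → silver → copper; platinum, gold, silver, copper, platinum → gold.
So the next term is (u=6,v=13,w=gold).

(u=6,v=13,w=gold)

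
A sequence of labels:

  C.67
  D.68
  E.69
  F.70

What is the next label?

For the letter, letters move forward 1 place in the alphabet: C, D, E, F → G.
Second component: 67, 68, 69, 70 → 71 (+1 each step).
Putting it together: G.71.

G.71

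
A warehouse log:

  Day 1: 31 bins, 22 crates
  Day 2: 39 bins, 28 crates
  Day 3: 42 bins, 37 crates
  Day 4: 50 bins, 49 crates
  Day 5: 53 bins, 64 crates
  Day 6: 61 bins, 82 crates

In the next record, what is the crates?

103

For the crates, differences are 6, 9, 12, … (increasing by 3 each time): 22, 28, 37, 49, 64, 82 → 103.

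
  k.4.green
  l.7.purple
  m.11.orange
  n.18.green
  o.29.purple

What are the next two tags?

p.47.orange, q.76.green

Letter — letters move forward 1 place in the alphabet: k, l, m, n, o → p → q.
Second component: each term is the sum of the two before it, so 4, 7, 11, 18, 29 → 47 → 76.
Colour: repeats green → purple → orange, so green, purple, orange, green, purple → orange → green.
So the next two tags are p.47.orange and q.76.green.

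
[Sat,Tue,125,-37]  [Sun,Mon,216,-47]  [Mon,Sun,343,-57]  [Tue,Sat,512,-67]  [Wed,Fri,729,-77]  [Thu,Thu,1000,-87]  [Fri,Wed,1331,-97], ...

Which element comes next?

First day goes Sat, Sun, Mon, Tue, Wed, Thu, Fri → Sat (runs through the weekdays Mon→Sun).
Second day: runs backward through the weekdays Mon→Sun, so Tue, Mon, Sun, Sat, Fri, Thu, Wed → Tue.
Third coordinate goes 125, 216, 343, 512, 729, 1000, 1331 → 1728 (perfect cubes: 5³, 6³, 7³, …).
Fourth coordinate: −10 each step; -37, -47, -57, -67, -77, -87, -97 → -107.
Putting it together: [Sat,Tue,1728,-107].

[Sat,Tue,1728,-107]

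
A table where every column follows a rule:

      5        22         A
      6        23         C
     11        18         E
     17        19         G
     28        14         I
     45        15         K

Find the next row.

73  10  M

First component: each term is the sum of the two before it; 5, 6, 11, 17, 28, 45 → 73.
Second component: alternating steps +1, −5, +1, −5, …; 22, 23, 18, 19, 14, 15 → 10.
Letter: letters move forward 2 places in the alphabet; A, C, E, G, I, K → M.
Combining the parts gives 73  10  M.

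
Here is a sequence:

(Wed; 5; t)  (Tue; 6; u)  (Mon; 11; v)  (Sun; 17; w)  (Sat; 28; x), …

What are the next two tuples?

(Fri; 45; y), (Thu; 73; z)

Day: Wed, Tue, Mon, Sun, Sat → Fri → Thu (runs backward through the weekdays Mon→Sun).
Second part: each term is the sum of the two before it; 5, 6, 11, 17, 28 → 45 → 73.
For the letter, letters move forward 1 place in the alphabet: t, u, v, w, x → y → z.
Putting the parts together: (Fri; 45; y) and then (Thu; 73; z).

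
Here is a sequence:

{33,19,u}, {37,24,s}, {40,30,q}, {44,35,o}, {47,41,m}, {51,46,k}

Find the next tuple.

{54,52,i}

First slot: 33, 37, 40, 44, 47, 51 → 54 (alternating steps +4, +3, +4, +3, …).
Second slot — alternating steps +5, +6, +5, +6, …: 19, 24, 30, 35, 41, 46 → 52.
Letter: letters move back 2 places in the alphabet; u, s, q, o, m, k → i.
So the next tuple is {54,52,i}.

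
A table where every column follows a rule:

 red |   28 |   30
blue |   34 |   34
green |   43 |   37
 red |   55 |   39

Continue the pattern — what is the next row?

blue  70  40

Colour goes red, blue, green, red → blue (repeats red → blue → green).
Second component: 28, 34, 43, 55 → 70 (differences are 6, 9, 12, … (increasing by 3 each time)).
Third component: differences are 4, 3, 2, … (decreasing by 1 each time), so 30, 34, 37, 39 → 40.
So the next row is blue  70  40.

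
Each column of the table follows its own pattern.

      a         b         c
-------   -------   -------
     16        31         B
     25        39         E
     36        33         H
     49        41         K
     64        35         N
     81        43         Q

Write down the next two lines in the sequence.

100  37  T; 121  45  W

Column a goes 16, 25, 36, 49, 64, 81 → 100 → 121 (perfect squares: 4², 5², 6², …).
Column b: 31, 39, 33, 41, 35, 43 → 37 → 45 (alternating steps +8, −6, +8, −6, …).
Column c — letters move forward 3 places in the alphabet: B, E, H, K, N, Q → T → W.
Putting the parts together: 100  37  T and then 121  45  W.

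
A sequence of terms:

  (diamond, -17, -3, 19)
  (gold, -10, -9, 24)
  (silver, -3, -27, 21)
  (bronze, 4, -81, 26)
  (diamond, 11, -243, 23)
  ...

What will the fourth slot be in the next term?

For the fourth slot, alternating steps +5, −3, +5, −3, …: 19, 24, 21, 26, 23 → 28.

28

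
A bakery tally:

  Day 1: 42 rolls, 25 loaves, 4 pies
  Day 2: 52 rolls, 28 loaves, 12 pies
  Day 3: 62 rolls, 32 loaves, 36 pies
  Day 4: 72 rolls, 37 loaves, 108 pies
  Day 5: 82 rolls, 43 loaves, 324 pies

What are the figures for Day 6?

92 rolls, 50 loaves, 972 pies

Rolls — +10 each step: 42, 52, 62, 72, 82 → 92.
Loaves — differences are 3, 4, 5, … (increasing by 1 each time): 25, 28, 32, 37, 43 → 50.
For the pies, ×3 each step: 4, 12, 36, 108, 324 → 972.
So the next record is 92 rolls, 50 loaves, 972 pies.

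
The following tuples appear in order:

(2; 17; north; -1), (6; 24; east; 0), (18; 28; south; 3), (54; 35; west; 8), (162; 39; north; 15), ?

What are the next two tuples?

(486; 46; east; 24), (1458; 50; south; 35)

First value — ×3 each step: 2, 6, 18, 54, 162 → 486 → 1458.
Second value: alternating steps +7, +4, +7, +4, …; 17, 24, 28, 35, 39 → 46 → 50.
Direction: repeats north → east → south → west; north, east, south, west, north → east → south.
Fourth value goes -1, 0, 3, 8, 15 → 24 → 35 (differences are 1, 3, 5, … (increasing by 2 each time)).
Putting the parts together: (486; 46; east; 24) and then (1458; 50; south; 35).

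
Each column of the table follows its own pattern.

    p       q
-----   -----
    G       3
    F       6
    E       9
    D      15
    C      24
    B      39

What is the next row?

A  63

Column p: G, F, E, D, C, B → A (letters move back 1 place in the alphabet).
Column q: each term is the sum of the two before it, so 3, 6, 9, 15, 24, 39 → 63.
Putting it together: A  63.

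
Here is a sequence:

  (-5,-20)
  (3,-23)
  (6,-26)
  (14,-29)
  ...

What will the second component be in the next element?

-32

Second component — −3 each step: -20, -23, -26, -29 → -32.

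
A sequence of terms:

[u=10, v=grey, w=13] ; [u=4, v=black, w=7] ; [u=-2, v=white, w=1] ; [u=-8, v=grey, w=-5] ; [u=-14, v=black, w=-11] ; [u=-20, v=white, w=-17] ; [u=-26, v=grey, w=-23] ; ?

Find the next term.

For the u, −6 each step: 10, 4, -2, -8, -14, -20, -26 → -32.
V: grey, black, white, grey, black, white, grey → black (repeats grey → black → white).
W — always 3 more than the u: 13, 7, 1, -5, -11, -17, -23 → -29.
So the next term is [u=-32, v=black, w=-29].

[u=-32, v=black, w=-29]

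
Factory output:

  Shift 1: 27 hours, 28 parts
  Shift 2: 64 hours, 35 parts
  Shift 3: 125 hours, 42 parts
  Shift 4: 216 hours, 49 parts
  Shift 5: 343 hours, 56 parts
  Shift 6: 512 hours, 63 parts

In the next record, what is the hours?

Hours: perfect cubes: 3³, 4³, 5³, …, so 27, 64, 125, 216, 343, 512 → 729.
Parts — +7 each step: 28, 35, 42, 49, 56, 63 → 70.

729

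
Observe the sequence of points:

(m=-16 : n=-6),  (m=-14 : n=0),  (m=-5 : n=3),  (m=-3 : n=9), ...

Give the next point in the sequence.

(m=6 : n=12)

M — alternating steps +2, +9, +2, +9, …: -16, -14, -5, -3 → 6.
N: alternating steps +6, +3, +6, +3, …, so -6, 0, 3, 9 → 12.
Combining the parts gives (m=6 : n=12).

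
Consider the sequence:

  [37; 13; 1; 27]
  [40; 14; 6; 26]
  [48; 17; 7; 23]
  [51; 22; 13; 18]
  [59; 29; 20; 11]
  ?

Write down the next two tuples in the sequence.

First entry: alternating steps +3, +8, +3, +8, …, so 37, 40, 48, 51, 59 → 62 → 70.
Second entry: differences are 1, 3, 5, … (increasing by 2 each time), so 13, 14, 17, 22, 29 → 38 → 49.
Third entry goes 1, 6, 7, 13, 20 → 33 → 53 (each term is the sum of the two before it).
Fourth entry: together with the second entry always sums to 40; 27, 26, 23, 18, 11 → 2 → -9.
So the next two tuples are [62; 38; 33; 2] and [70; 49; 53; -9].

[62; 38; 33; 2], [70; 49; 53; -9]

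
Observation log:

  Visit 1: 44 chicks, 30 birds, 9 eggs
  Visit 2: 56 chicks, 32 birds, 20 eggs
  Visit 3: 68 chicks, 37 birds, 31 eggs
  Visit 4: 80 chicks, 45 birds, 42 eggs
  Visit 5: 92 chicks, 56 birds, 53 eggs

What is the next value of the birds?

70

Chicks goes 44, 56, 68, 80, 92 → 104 (+12 each step).
Birds: differences are 2, 5, 8, … (increasing by 3 each time), so 30, 32, 37, 45, 56 → 70.
Eggs: +11 each step, so 9, 20, 31, 42, 53 → 64.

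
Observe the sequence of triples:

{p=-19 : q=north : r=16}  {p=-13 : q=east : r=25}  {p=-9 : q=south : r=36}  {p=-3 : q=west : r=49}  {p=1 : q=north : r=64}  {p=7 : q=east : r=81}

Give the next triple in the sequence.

{p=11 : q=south : r=100}

P: alternating steps +6, +4, +6, +4, …, so -19, -13, -9, -3, 1, 7 → 11.
For the q, repeats north → east → south → west: north, east, south, west, north, east → south.
R goes 16, 25, 36, 49, 64, 81 → 100 (perfect squares: 4², 5², 6², …).
So the next triple is {p=11 : q=south : r=100}.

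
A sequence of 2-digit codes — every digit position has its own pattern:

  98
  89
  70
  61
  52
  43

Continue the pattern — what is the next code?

First digit: −1 each step, mod 10, so 9, 8, 7, 6, 5, 4 → 3.
For the second digit, +1 each step, mod 10: 8, 9, 0, 1, 2, 3 → 4.
Combining the parts gives 34.

34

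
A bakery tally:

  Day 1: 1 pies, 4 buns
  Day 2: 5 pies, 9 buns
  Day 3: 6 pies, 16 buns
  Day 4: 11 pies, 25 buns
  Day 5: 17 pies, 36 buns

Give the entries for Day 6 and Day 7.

Pies: each term is the sum of the two before it; 1, 5, 6, 11, 17 → 28 → 45.
For the buns, perfect squares: 2², 3², 4², …: 4, 9, 16, 25, 36 → 49 → 64.
Putting the parts together: 28 pies, 49 buns and then 45 pies, 64 buns.

28 pies, 49 buns; 45 pies, 64 buns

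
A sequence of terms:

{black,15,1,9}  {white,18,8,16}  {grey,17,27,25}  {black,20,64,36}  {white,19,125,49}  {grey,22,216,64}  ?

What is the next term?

{black,21,343,81}

For the shade, repeats black → white → grey: black, white, grey, black, white, grey → black.
Second component — alternating steps +3, −1, +3, −1, …: 15, 18, 17, 20, 19, 22 → 21.
For the third component, perfect cubes: 1³, 2³, 3³, …: 1, 8, 27, 64, 125, 216 → 343.
Fourth component: 9, 16, 25, 36, 49, 64 → 81 (perfect squares: 3², 4², 5², …).
Putting it together: {black,21,343,81}.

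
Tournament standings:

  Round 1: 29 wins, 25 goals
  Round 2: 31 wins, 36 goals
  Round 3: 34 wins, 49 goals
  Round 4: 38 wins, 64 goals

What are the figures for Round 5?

43 wins, 81 goals

Wins — differences are 2, 3, 4, … (increasing by 1 each time): 29, 31, 34, 38 → 43.
Goals: 25, 36, 49, 64 → 81 (perfect squares: 5², 6², 7², …).
So the next row is 43 wins, 81 goals.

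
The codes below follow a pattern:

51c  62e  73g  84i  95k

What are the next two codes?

First component: +11 each step; 51, 62, 73, 84, 95 → 106 → 117.
For the letter, letters move forward 2 places in the alphabet: c, e, g, i, k → m → o.
Putting the parts together: 106m and then 117o.

106m then 117o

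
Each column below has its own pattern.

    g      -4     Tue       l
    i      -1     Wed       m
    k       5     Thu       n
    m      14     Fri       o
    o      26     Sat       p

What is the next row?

First letter goes g, i, k, m, o → q (letters move forward 2 places in the alphabet).
Second component: differences are 3, 6, 9, … (increasing by 3 each time); -4, -1, 5, 14, 26 → 41.
Day goes Tue, Wed, Thu, Fri, Sat → Sun (runs through the weekdays Mon→Sun).
Second letter — letters move forward 1 place in the alphabet: l, m, n, o, p → q.
Putting it together: q  41  Sun  q.

q  41  Sun  q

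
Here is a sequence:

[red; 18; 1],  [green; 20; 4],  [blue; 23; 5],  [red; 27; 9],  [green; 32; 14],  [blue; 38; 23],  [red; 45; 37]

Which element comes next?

Colour: repeats red → green → blue, so red, green, blue, red, green, blue, red → green.
Second part: 18, 20, 23, 27, 32, 38, 45 → 53 (differences are 2, 3, 4, … (increasing by 1 each time)).
Third part — each term is the sum of the two before it: 1, 4, 5, 9, 14, 23, 37 → 60.
So the next element is [green; 53; 60].

[green; 53; 60]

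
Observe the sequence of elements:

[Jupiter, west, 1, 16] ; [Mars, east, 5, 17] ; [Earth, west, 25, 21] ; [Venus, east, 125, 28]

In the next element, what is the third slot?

625

Third slot — ×5 each step: 1, 5, 25, 125 → 625.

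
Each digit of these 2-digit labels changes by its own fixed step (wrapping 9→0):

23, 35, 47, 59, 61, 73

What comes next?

85

For the first digit, +1 each step, mod 10: 2, 3, 4, 5, 6, 7 → 8.
For the second digit, +2 each step, mod 10: 3, 5, 7, 9, 1, 3 → 5.
Combining the parts gives 85.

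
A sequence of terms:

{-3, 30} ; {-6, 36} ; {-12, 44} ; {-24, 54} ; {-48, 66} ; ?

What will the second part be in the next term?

Second part: 30, 36, 44, 54, 66 → 80 (differences are 6, 8, 10, … (increasing by 2 each time)).

80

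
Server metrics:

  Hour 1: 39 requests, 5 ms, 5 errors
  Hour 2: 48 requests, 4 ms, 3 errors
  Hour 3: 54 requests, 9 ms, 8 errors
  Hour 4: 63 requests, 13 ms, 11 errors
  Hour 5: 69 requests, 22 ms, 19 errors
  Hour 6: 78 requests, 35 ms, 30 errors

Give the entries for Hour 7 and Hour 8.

84 requests, 57 ms, 49 errors; 93 requests, 92 ms, 79 errors

Requests goes 39, 48, 54, 63, 69, 78 → 84 → 93 (alternating steps +9, +6, +9, +6, …).
For the ms, each term is the sum of the two before it: 5, 4, 9, 13, 22, 35 → 57 → 92.
Errors — each term is the sum of the two before it: 5, 3, 8, 11, 19, 30 → 49 → 79.
So the next two rows are 84 requests, 57 ms, 49 errors and 93 requests, 92 ms, 79 errors.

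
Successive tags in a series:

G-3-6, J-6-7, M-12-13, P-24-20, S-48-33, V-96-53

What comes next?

Y-192-86

Letter: G, J, M, P, S, V → Y (letters move forward 3 places in the alphabet).
Second component: ×2 each step, so 3, 6, 12, 24, 48, 96 → 192.
Third component goes 6, 7, 13, 20, 33, 53 → 86 (each term is the sum of the two before it).
Combining the parts gives Y-192-86.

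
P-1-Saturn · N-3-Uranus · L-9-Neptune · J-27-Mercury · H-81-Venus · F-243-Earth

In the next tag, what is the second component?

729

Second component — ×3 each step: 1, 3, 9, 27, 81, 243 → 729.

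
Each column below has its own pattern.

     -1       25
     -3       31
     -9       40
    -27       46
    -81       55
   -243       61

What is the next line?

First component: -1, -3, -9, -27, -81, -243 → -729 (×3 each step).
Second component — alternating steps +6, +9, +6, +9, …: 25, 31, 40, 46, 55, 61 → 70.
So the next line is -729  70.

-729  70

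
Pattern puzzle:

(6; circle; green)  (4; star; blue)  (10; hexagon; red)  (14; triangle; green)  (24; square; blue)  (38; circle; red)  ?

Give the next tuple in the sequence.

First entry goes 6, 4, 10, 14, 24, 38 → 62 (each term is the sum of the two before it).
Shape — repeats circle → star → hexagon → triangle → square: circle, star, hexagon, triangle, square, circle → star.
Colour goes green, blue, red, green, blue, red → green (repeats green → blue → red).
So the next tuple is (62; star; green).

(62; star; green)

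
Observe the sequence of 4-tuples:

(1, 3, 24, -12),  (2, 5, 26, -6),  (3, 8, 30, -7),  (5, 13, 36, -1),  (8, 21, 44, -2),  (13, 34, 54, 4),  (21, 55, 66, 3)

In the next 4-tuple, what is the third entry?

For the third entry, differences are 2, 4, 6, … (increasing by 2 each time): 24, 26, 30, 36, 44, 54, 66 → 80.

80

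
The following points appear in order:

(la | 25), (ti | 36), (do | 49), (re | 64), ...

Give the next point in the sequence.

Note: runs through the solfège scale do→ti; la, ti, do, re → mi.
Second component — perfect squares: 5², 6², 7², …: 25, 36, 49, 64 → 81.
Putting it together: (mi | 81).

(mi | 81)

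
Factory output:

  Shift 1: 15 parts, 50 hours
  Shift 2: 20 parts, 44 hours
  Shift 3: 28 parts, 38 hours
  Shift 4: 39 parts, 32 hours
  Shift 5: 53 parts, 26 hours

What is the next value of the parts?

For the parts, differences are 5, 8, 11, … (increasing by 3 each time): 15, 20, 28, 39, 53 → 70.
Hours — −6 each step: 50, 44, 38, 32, 26 → 20.

70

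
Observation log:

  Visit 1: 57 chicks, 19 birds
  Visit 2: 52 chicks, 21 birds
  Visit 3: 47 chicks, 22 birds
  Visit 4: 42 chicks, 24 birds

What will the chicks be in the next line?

37

Chicks: 57, 52, 47, 42 → 37 (−5 each step).
Birds: 19, 21, 22, 24 → 25 (alternating steps +2, +1, +2, +1, …).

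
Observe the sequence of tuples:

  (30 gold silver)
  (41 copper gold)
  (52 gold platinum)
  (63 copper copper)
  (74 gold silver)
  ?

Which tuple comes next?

For the first slot, +11 each step: 30, 41, 52, 63, 74 → 85.
First metal: alternates gold ↔ copper; gold, copper, gold, copper, gold → copper.
Second metal — repeats silver → gold → platinum → copper: silver, gold, platinum, copper, silver → gold.
Combining the parts gives (85 copper gold).

(85 copper gold)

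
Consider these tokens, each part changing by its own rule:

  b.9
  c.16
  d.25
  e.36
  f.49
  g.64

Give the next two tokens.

Letter: letters move forward 1 place in the alphabet; b, c, d, e, f, g → h → i.
Second component — perfect squares: 3², 4², 5², …: 9, 16, 25, 36, 49, 64 → 81 → 100.
So the next two tokens are h.81 and i.100.

h.81, i.100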